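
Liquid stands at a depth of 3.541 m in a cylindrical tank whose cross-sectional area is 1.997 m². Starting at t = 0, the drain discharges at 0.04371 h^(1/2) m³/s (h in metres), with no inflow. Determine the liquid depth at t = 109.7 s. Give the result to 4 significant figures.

0.4640 m

With no inflow, A dh/dt = −0.04371 √h.
∫ h^(−1/2) dh = −(0.04371/A) ∫ dt, giving 2√h = 2√h₀ − (0.04371/A) t.
√h = √3.541 − 0.04371·109.7/(2·1.997) = 1.88175 − 1.20055 = 0.681207.
h = 0.681207² = 0.464043 m.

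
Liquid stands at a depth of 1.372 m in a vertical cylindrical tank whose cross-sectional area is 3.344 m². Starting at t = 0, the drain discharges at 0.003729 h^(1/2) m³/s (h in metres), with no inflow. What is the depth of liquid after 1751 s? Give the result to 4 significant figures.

Volume balance on the tank: A dh/dt = −0.003729 √h.
Separate and integrate: 2(√h − √h₀) = −(0.003729/A) t.
√h = √1.372 − 0.003729·1751/(2·3.344) = 1.17132 − 0.976298 = 0.195026.
h = 0.195026² = 0.0380353 m.

0.03804 m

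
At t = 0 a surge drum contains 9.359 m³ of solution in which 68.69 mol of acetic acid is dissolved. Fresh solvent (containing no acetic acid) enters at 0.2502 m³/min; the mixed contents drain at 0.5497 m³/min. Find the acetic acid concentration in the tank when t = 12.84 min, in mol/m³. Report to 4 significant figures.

4.717 mol/m³

Total volume: dV/dt = Q_in − Q_out = -0.299500 m³/min, so V(t) = 9.359 − 0.299500 t and V(12.84) = 5.51342 m³.
No acetic acid enters, so dm/dt = −Q_out · (m/V).
Separate: dm/m = −Q_out dt/V(t) ⇒ ln(m/m₀) = −(Q_out/(Q_in−Q_out)) ln(V/V₀).
m = m₀ (V₀/V)^(Q_out/(Q_in−Q_out)) = 68.69 × (9.359/5.51342)^(-1.83539) = 26.0079 mol.
C = m/V = 26.0079/5.51342 = 4.71720 mol/m³.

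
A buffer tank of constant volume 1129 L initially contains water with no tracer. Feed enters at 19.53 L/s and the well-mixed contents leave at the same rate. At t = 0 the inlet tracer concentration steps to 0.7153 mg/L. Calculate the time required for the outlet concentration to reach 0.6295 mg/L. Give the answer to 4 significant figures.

122.6 s

Mass balance on the solute (V constant): V dC/dt = Q(C_in − C), so τ = V/Q = 57.8085 s.
C(t) = C_in + (C₀ − C_in) e^(−t/τ). Set C = 0.6295 and solve for t:
e^(−t/τ) = (C − C_in)/(C₀ − C_in) = (0.6295 − 0.7153)/(0 − 0.7153) = 0.119950
t = −τ ln(…) = 57.8085 × 2.12068 = 122.594 s.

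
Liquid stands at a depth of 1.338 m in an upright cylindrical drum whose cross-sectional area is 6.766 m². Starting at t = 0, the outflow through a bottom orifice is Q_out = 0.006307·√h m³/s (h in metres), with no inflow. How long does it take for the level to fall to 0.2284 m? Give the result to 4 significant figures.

1456 s

With no inflow, A dh/dt = −0.006307 √h.
∫ h^(−1/2) dh = −(0.006307/A) ∫ dt, giving 2√h = 2√h₀ − (0.006307/A) t.
t = 2A(√h₀ − √h)/0.006307 = 2·6.766·(√1.338 − √0.2284)/0.006307
  = 13.5320 × (1.15672 − 0.477912) / 0.006307 = 1456.42 s.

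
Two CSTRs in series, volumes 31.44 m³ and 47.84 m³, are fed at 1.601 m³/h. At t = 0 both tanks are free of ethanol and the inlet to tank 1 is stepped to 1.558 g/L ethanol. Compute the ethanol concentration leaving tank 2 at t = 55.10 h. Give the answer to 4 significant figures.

Time constants: τᵢ = Vᵢ/Q for each well-mixed tank.
τ₁ = 31.44/1.601 = 19.6377 h; τ₂ = 47.84/1.601 = 29.8813 h.
Tank 1: C₁ = C_in(1 − e^(−t/τ₁)). Tank 2 (τ₁ ≠ τ₂): C₂ = C_in[1 − (τ₁ e^(−t/τ₁) − τ₂ e^(−t/τ₂))/(τ₁ − τ₂)].
At t = 55.10: e^(−t/τ₁) = 0.0604569, e^(−t/τ₂) = 0.158190.
C₂ = 1.558·[1 − (19.6377·0.0604569 − 29.8813·0.158190)/(-10.2436)] = 1.558·0.654450 = 1.01963 g/L.

1.020 g/L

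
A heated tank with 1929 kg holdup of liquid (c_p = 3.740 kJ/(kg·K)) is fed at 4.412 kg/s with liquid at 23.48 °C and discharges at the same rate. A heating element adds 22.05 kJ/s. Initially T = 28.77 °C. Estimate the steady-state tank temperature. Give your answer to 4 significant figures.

24.82 °C

Energy balance: M c_p dT/dt = ṁ c_p (T_in − T) + 22.05.
At steady state dT/dt = 0 ⇒ T_ss = T_in + Q̇/(ṁ c_p) = 23.48 + 22.05/(4.412·3.740) = 24.8163 °C.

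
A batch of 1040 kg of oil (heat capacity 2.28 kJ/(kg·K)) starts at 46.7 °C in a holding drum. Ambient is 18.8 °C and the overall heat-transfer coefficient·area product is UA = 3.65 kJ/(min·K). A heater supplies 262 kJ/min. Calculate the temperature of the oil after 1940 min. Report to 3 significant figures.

88.4 °C

Unsteady energy balance on the tank contents: M c_p dT/dt = −UA(T − T_amb) + Q̇.
dT/dt = (T_ss − T)/τ with T_ss = T_amb + Q̇/UA = 18.8 + 262/3.65 = 90.581 °C, τ = M c_p/UA = 1040·2.28/3.65 = 649.64 min.
T approaches T_ss exponentially: T(t) = T_ss + (T₀ − T_ss) e^(−t/τ).
T(1940) = 90.581 + (-43.881)·0.050476 = 88.366 °C.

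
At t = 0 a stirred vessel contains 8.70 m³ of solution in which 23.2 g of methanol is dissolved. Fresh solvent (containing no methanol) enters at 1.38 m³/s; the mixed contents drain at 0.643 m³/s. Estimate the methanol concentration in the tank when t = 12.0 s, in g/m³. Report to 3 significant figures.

Total volume: dV/dt = Q_in − Q_out = 0.73700 m³/s, so V(t) = 8.70 + 0.73700 t and V(12.0) = 17.544 m³.
Species balance (pure solvent in): dm/dt = −Q_out · m/V(t).
Separate: dm/m = −Q_out dt/V(t) ⇒ ln(m/m₀) = −(Q_out/(Q_in−Q_out)) ln(V/V₀).
m = m₀ (V₀/V)^(Q_out/(Q_in−Q_out)) = 23.2 × (8.70/17.544)^(0.87246) = 12.581 g.
C = m/V = 12.581/17.544 = 0.71714 g/m³.

0.717 g/m³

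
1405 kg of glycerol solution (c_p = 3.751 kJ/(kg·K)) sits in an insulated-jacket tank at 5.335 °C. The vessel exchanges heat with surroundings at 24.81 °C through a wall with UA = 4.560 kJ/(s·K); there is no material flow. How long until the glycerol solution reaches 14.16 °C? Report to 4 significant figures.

Lumped-capacitance energy balance: M c_p dT/dt = UA(T_amb − T).
τ = M c_p/UA = 1155.74 s; T_ss = T_amb = 24.8100 °C.
T(t) = T_ss + (T₀ − T_ss)e^(−t/τ); set T = 14.16:
t = −τ ln[(T − T_ss)/(T₀ − T_ss)] = −1155.74 · ln(0.546855) = 697.569 s.

697.6 s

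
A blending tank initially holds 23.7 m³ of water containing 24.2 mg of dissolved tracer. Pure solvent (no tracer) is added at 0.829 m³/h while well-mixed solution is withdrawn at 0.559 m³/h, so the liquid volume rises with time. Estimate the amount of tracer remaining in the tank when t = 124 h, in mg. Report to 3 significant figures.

3.91 mg

Total volume: dV/dt = Q_in − Q_out = 0.27000 m³/h, so V(t) = 23.7 + 0.27000 t and V(124) = 57.180 m³.
Species balance (pure solvent in): dm/dt = −Q_out · m/V(t).
Separate: dm/m = −Q_out dt/V(t) ⇒ ln(m/m₀) = −(Q_out/(Q_in−Q_out)) ln(V/V₀).
m = m₀ (V₀/V)^(Q_out/(Q_in−Q_out)) = 24.2 × (23.7/57.180)^(2.0704) = 3.9076 mg.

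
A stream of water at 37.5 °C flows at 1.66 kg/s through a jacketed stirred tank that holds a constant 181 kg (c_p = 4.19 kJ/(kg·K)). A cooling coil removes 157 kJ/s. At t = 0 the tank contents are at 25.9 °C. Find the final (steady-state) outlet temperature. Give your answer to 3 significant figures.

M c_p dT/dt = ṁ c_p (T_in − T) − Q̇.
At steady state dT/dt = 0 ⇒ T_ss = T_in − Q̇/(ṁ c_p) = 37.5 − 157/(1.66·4.19) = 14.928 °C.

14.9 °C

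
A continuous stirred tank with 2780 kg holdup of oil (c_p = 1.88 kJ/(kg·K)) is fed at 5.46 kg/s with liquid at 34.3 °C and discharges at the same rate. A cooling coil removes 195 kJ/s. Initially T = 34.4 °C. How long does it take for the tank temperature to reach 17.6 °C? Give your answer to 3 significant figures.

M c_p dT/dt = ṁ c_p (T_in − T) − Q̇.
τ = M/ṁ = 509.16 s; T_ss = T_in − Q̇/(ṁ c_p) = 15.303 °C.
T(t) = T_ss + (T₀ − T_ss) e^(−t/τ). Set T = 17.6:
e^(−t/τ) = (17.6 − 15.303)/(34.4 − 15.303) = 0.12028
t = −509.16 · ln(0.12028) = 1078.4 s.

1080 s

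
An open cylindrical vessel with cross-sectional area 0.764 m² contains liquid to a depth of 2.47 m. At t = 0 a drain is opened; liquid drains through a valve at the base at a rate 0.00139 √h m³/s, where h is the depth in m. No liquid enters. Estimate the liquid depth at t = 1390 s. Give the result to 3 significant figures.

0.0943 m

Mass balance (ρ constant): A dh/dt = −0.00139 √h.
This is separable: 2 d(√h)/dt = −0.00139/A, so √h = √h₀ − (0.00139/(2A)) t.
√h = √2.47 − 0.00139·1390/(2·0.764) = 1.5716 − 1.2645 = 0.30716.
h = 0.30716² = 0.094347 m.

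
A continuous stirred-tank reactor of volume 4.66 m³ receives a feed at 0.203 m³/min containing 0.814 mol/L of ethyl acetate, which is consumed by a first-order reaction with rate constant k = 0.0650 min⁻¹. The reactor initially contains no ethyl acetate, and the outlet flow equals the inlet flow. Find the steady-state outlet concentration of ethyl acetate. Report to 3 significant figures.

0.327 mol/L

V dC/dt = Q(C_in − C) − k V C.
Steady state (dC/dt = 0): C_ss = Q C_in/(Q + kV) = C_in/(1 + kV/Q).
C_ss = 0.203·0.814/(0.203 + 0.0650·4.66) = 0.16524/0.50590 = 0.32663 mol/L.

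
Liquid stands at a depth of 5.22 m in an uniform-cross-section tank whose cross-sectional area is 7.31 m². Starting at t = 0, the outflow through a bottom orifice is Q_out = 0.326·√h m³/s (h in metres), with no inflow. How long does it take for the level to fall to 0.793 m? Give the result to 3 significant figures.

62.5 s

With no inflow, A dh/dt = −0.326 √h.
This is separable: 2 d(√h)/dt = −0.326/A, so √h = √h₀ − (0.326/(2A)) t.
t = 2A(√h₀ − √h)/0.326 = 2·7.31·(√5.22 − √0.793)/0.326
  = 14.620 × (2.2847 − 0.89051) / 0.326 = 62.526 s.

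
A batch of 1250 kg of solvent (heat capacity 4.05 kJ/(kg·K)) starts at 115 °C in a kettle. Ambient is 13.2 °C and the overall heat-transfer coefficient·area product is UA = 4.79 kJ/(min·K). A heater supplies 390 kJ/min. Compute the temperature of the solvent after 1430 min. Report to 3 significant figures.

Unsteady energy balance on the tank contents: M c_p dT/dt = −UA(T − T_amb) + Q̇.
dT/dt = (T_ss − T)/τ with T_ss = T_amb + Q̇/UA = 13.2 + 390/4.79 = 94.620 °C, τ = M c_p/UA = 1250·4.05/4.79 = 1056.9 min.
This is linear first-order; T(t) = T_ss + (T₀ − T_ss) e^(−t/τ).
T(1430) = 94.620 + (20.380)·0.25846 = 99.887 °C.

99.9 °C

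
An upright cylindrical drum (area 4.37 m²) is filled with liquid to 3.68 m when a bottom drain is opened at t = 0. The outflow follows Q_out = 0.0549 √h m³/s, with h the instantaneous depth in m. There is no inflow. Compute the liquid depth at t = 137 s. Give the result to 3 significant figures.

Unsteady balance on liquid volume: A dh/dt = −0.0549 √h.
∫ h^(−1/2) dh = −(0.0549/A) ∫ dt, giving 2√h = 2√h₀ − (0.0549/A) t.
√h = √3.68 − 0.0549·137/(2·4.37) = 1.9183 − 0.86056 = 1.0578.
h = 1.0578² = 1.1189 m.

1.12 m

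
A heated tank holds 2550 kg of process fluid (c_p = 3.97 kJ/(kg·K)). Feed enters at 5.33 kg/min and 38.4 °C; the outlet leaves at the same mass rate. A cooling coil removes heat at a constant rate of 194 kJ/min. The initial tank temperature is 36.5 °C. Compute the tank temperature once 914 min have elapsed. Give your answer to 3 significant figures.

30.3 °C

M c_p dT/dt = ṁ c_p (T_in − T) − Q̇.
τ = M/ṁ = 478.42 min; T_ss = T_in − Q̇/(ṁ c_p) = 38.4 − 194/(5.33·3.97) = 29.232 °C.
T approaches T_ss exponentially: T(t) = T_ss + (T₀ − T_ss) e^(−t/τ).
T(914) = 29.232 + (7.2682)·e^(−914/478.42) = 29.232 + (7.2682)·0.14802 = 30.308 °C.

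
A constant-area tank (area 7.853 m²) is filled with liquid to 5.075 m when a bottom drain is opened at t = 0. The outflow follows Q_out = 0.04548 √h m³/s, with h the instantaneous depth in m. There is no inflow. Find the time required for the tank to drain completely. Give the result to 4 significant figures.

A dh/dt = −Q_out = −0.04548 √h.
This is separable: 2 d(√h)/dt = −0.04548/A, so √h = √h₀ − (0.04548/(2A)) t.
Tank is empty when √h = 0: t_empty = 2A√h₀/0.04548.
t_empty = 2·7.853·√5.075/0.04548 = 15.7060·2.25278/0.04548 = 777.971 s.

778.0 s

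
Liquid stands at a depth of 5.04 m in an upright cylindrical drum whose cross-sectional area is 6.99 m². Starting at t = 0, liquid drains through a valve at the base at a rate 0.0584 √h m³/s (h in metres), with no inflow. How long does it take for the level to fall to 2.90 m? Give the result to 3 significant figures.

A dh/dt = −Q_out = −0.0584 √h.
Separate and integrate: 2(√h − √h₀) = −(0.0584/A) t.
t = 2A(√h₀ − √h)/0.0584 = 2·6.99·(√5.04 − √2.90)/0.0584
  = 13.980 × (2.2450 − 1.7029) / 0.0584 = 129.76 s.

130 s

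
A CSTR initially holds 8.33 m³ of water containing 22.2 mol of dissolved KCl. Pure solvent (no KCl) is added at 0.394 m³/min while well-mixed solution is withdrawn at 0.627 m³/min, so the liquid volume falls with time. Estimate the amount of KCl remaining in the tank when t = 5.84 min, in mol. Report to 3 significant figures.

Total volume: dV/dt = Q_in − Q_out = -0.23300 m³/min, so V(t) = 8.33 − 0.23300 t and V(5.84) = 6.9693 m³.
Solute balance: dm/dt = 0 − Q_out C = −Q_out m/V(t).
Separate: dm/m = −Q_out dt/V(t) ⇒ ln(m/m₀) = −(Q_out/(Q_in−Q_out)) ln(V/V₀).
m = m₀ (V₀/V)^(Q_out/(Q_in−Q_out)) = 22.2 × (8.33/6.9693)^(-2.6910) = 13.738 mol.

13.7 mol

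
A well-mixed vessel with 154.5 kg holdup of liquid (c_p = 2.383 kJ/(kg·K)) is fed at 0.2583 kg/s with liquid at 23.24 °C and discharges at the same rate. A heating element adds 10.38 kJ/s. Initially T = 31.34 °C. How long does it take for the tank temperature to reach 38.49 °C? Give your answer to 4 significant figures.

Unsteady energy balance on the tank contents: M c_p dT/dt = ṁ c_p (T_in − T) + 10.38.
τ = M/ṁ = 598.142 s; T_ss = T_in + Q̇/(ṁ c_p) = 40.1035 °C.
T(t) = T_ss + (T₀ − T_ss) e^(−t/τ). Set T = 38.49:
e^(−t/τ) = (38.49 − 40.1035)/(31.34 − 40.1035) = 0.184120
t = −598.142 · ln(0.184120) = 1012.16 s.

1012 s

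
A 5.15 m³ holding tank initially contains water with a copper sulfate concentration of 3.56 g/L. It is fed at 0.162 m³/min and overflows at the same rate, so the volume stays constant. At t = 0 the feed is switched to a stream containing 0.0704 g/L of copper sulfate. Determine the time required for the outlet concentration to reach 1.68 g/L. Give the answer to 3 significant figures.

Mass balance on the solute (V constant): V dC/dt = Q(C_in − C), so τ = V/Q = 31.790 min.
C(t) = C_in + (C₀ − C_in) e^(−t/τ). Set C = 1.68 and solve for t:
e^(−t/τ) = (C − C_in)/(C₀ − C_in) = (1.68 − 0.0704)/(3.56 − 0.0704) = 0.46126
t = −τ ln(…) = 31.790 × 0.77380 = 24.599 min.

24.6 min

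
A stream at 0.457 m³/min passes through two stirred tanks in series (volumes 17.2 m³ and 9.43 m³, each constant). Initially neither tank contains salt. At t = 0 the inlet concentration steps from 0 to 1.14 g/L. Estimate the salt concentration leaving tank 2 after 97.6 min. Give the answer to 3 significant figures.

Time constants: τᵢ = Vᵢ/Q for each well-mixed tank.
τ₁ = 17.2/0.457 = 37.637 min; τ₂ = 9.43/0.457 = 20.635 min.
Tank 1: C₁ = C_in(1 − e^(−t/τ₁)). Tank 2 (τ₁ ≠ τ₂): C₂ = C_in[1 − (τ₁ e^(−t/τ₁) − τ₂ e^(−t/τ₂))/(τ₁ − τ₂)].
At t = 97.6: e^(−t/τ₁) = 0.074780, e^(−t/τ₂) = 0.0088271.
C₂ = 1.14·[1 − (37.637·0.074780 − 20.635·0.0088271)/(17.002)] = 1.14·0.84518 = 0.96350 g/L.

0.964 g/L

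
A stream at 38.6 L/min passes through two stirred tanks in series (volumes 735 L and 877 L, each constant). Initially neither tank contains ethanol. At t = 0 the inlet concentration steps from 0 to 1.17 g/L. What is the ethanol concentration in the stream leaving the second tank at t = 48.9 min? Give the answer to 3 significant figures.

Species balance on tank i: dCᵢ/dt = (Cᵢ₋₁ − Cᵢ)/τᵢ with τᵢ = Vᵢ/Q.
τ₁ = 735/38.6 = 19.041 min; τ₂ = 877/38.6 = 22.720 min.
Tank 1: C₁ = C_in(1 − e^(−t/τ₁)). Tank 2 (τ₁ ≠ τ₂): C₂ = C_in[1 − (τ₁ e^(−t/τ₁) − τ₂ e^(−t/τ₂))/(τ₁ − τ₂)].
At t = 48.9: e^(−t/τ₁) = 0.076683, e^(−t/τ₂) = 0.11622.
C₂ = 1.17·[1 − (19.041·0.076683 − 22.720·0.11622)/(-3.6788)] = 1.17·0.67913 = 0.79458 g/L.

0.795 g/L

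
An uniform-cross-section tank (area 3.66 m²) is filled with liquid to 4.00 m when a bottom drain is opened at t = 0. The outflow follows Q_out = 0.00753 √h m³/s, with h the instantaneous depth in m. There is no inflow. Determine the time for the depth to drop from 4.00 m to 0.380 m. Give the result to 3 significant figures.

1340 s

Volume balance on the tank: A dh/dt = −0.00753 √h.
This is separable: 2 d(√h)/dt = −0.00753/A, so √h = √h₀ − (0.00753/(2A)) t.
t = 2A(√h₀ − √h)/0.00753 = 2·3.66·(√4.00 − √0.380)/0.00753
  = 7.3200 × (2.0000 − 0.61644) / 0.00753 = 1345.0 s.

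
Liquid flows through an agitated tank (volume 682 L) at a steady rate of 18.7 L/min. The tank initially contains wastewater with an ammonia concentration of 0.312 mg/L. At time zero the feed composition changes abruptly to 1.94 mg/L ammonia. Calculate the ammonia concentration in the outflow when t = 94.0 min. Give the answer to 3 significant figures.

1.82 mg/L

Species balance on the tank: V dC/dt = Q(C_in − C).
Time constant τ = V/Q = 682/18.7 = 36.471 min.
Solution: C(t) = C_in + (C₀ − C_in) e^(−t/τ).
C(94.0) = 1.94 + (0.312 − 1.94)·e^(−94.0/36.471) = 1.94 + (-1.6280)·0.075970 = 1.8163 mg/L.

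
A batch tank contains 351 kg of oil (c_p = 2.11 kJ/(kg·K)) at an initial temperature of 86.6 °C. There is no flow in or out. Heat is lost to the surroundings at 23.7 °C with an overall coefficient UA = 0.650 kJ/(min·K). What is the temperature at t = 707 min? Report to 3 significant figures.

57.5 °C

Heat balance on the well-mixed liquid: M c_p dT/dt = −UA(T − T_amb).
dT/dt = (T_ss − T)/τ with T_ss = T_amb = 23.700 °C, τ = M c_p/UA = 351·2.11/0.650 = 1139.4 min.
T approaches T_ss exponentially: T(t) = T_ss + (T₀ − T_ss) e^(−t/τ).
T(707) = 23.700 + (62.900)·0.53767 = 57.520 °C.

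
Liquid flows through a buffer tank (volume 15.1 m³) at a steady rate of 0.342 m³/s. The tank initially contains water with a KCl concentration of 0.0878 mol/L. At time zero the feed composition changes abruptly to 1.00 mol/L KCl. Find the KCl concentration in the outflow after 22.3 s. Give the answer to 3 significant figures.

Transient balance on the dissolved component: V dC/dt = Q(C_in − C).
Rewrite as dC/dt + C/τ = C_in/τ, τ = V/Q = 44.152 s.
This is linear first-order; C(t) = C_in + (C₀ − C_in) e^(−t/τ).
C(22.3) = 1.00 + (0.0878 − 1.00)·e^(−22.3/44.152) = 1.00 + (-0.91220)·0.60346 = 0.44952 mol/L.

0.450 mol/L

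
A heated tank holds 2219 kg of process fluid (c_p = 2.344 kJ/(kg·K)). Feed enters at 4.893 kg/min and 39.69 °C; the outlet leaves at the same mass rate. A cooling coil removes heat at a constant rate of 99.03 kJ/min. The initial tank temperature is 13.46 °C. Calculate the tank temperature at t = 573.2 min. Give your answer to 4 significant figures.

26.08 °C

First-law balance (no shaft work): M c_p dT/dt = ṁ c_p (T_in − T) − 99.03.
τ = M/ṁ = 453.505 min; T_ss = T_in − Q̇/(ṁ c_p) = 39.69 − 99.03/(4.893·2.344) = 31.0556 °C.
This is linear first-order; T(t) = T_ss + (T₀ − T_ss) e^(−t/τ).
T(573.2) = 31.0556 + (-17.5956)·e^(−573.2/453.505) = 31.0556 + (-17.5956)·0.282541 = 26.0841 °C.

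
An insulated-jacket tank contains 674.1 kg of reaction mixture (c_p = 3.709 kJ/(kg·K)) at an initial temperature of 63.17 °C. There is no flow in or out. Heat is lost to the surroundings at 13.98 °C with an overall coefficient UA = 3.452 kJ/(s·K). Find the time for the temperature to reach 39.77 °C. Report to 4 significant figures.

467.7 s

M c_p dT/dt = −UA(T − T_amb).
τ = M c_p/UA = 724.286 s; T_ss = T_amb = 13.9800 °C.
T(t) = T_ss + (T₀ − T_ss)e^(−t/τ); set T = 39.77:
t = −τ ln[(T − T_ss)/(T₀ − T_ss)] = −724.286 · ln(0.524294) = 467.674 s.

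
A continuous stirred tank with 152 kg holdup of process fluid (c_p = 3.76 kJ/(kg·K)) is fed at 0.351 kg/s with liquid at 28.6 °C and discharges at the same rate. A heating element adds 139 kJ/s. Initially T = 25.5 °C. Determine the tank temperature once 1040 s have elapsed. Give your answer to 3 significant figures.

M c_p dT/dt = ṁ c_p (T_in − T) + Q̇.
Rearrange: dT/dt = (T_ss − T)/τ with τ = M/ṁ = 433.05 s and T_ss = T_in + Q̇/(ṁ c_p) = 133.92 °C.
Integrating: T(t) = T_ss + (T₀ − T_ss) e^(−t/τ).
T(1040) = 133.92 + (-108.42)·e^(−1040/433.05) = 133.92 + (-108.42)·0.090575 = 124.10 °C.

124 °C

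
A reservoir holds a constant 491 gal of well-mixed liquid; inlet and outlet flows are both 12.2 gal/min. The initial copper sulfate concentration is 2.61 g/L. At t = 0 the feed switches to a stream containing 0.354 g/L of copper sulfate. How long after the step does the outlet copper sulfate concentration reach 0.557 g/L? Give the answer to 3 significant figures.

96.9 min

Transient balance on the dissolved component: V dC/dt = Q(C_in − C), so τ = V/Q = 40.246 min.
C(t) = C_in + (C₀ − C_in) e^(−t/τ). Set C = 0.557 and solve for t:
e^(−t/τ) = (C − C_in)/(C₀ − C_in) = (0.557 − 0.354)/(2.61 − 0.354) = 0.089982
t = −τ ln(…) = 40.246 × 2.4081 = 96.918 min.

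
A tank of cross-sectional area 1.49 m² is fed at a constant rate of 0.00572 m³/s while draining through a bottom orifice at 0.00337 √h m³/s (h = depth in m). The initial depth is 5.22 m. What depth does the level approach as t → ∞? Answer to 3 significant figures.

Level balance: A dh/dt = 0.00572 − 0.00337 √h. Setting dh/dt = 0:
Q_in = 0.00337 √h_ss ⇒ √h_ss = 0.00572/0.00337 = 1.6973.
h_ss = 1.6973² = 2.8809 m. (Since h₀ = 5.22 m > h_ss, the level will fall toward this value.)

2.88 m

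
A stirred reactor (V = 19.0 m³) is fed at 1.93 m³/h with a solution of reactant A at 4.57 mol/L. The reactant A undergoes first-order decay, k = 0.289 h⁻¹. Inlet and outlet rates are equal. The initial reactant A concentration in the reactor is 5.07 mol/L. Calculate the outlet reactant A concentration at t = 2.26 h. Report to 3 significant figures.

2.79 mol/L

V dC/dt = Q(C_in − C) − k V C.
dC/dt = (Q/V) C_in − (Q/V + k) C; effective rate a = Q/V + k = 0.10158 + 0.289 = 0.39058 h⁻¹.
C_ss = Q C_in/(Q + kV) = 1.1885 mol/L; C(t) = C_ss + (C₀ − C_ss) e^(−a t).
C(2.26) = 1.1885 + (3.8815)·e^(−0.39058·2.26) = 1.1885 + (3.8815)·0.41366 = 2.7941 mol/L.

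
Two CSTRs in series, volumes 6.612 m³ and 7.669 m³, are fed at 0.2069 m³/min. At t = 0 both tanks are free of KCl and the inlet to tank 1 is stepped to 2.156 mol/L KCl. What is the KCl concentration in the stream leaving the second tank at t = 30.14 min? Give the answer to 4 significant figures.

0.4709 mol/L

Species balance on tank i: dCᵢ/dt = (Cᵢ₋₁ − Cᵢ)/τᵢ with τᵢ = Vᵢ/Q.
τ₁ = 6.612/0.2069 = 31.9575 min; τ₂ = 7.669/0.2069 = 37.0662 min.
Solving the cascade with C₁(0)=C₂(0)=0 gives C₂(t) = C_in[1 − (τ₁ e^(−t/τ₁) − τ₂ e^(−t/τ₂))/(τ₁ − τ₂)].
At t = 30.14: e^(−t/τ₁) = 0.389408, e^(−t/τ₂) = 0.443464.
C₂ = 2.156·[1 − (31.9575·0.389408 − 37.0662·0.443464)/(-5.10875)] = 2.156·0.218392 = 0.470853 mol/L.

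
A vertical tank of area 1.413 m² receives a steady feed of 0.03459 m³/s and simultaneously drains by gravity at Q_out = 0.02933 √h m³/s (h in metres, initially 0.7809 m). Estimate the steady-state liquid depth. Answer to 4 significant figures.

1.391 m

A dh/dt = Q_in − 0.02933 √h. Steady state requires inflow = outflow:
Q_in = 0.02933 √h_ss ⇒ √h_ss = 0.03459/0.02933 = 1.17934.
h_ss = 1.17934² = 1.39084 m. (Since h₀ = 0.7809 m < h_ss, the level will rise toward this value.)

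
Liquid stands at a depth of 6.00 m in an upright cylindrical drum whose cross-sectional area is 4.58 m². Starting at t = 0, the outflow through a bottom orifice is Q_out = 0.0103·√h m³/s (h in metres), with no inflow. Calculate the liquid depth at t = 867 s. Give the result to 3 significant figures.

2.17 m

With no inflow, A dh/dt = −0.0103 √h.
Separate and integrate: 2(√h − √h₀) = −(0.0103/A) t.
√h = √6.00 − 0.0103·867/(2·4.58) = 2.4495 − 0.97490 = 1.4746.
h = 1.4746² = 2.1744 m.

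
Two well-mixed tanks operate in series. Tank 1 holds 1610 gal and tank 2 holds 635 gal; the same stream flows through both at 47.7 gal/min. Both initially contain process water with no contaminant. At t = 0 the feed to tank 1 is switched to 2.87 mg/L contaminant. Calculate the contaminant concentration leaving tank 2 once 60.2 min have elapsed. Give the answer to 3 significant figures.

Species balance on tank i: dCᵢ/dt = (Cᵢ₋₁ − Cᵢ)/τᵢ with τᵢ = Vᵢ/Q.
τ₁ = 1610/47.7 = 33.753 min; τ₂ = 635/47.7 = 13.312 min.
Solving the cascade with C₁(0)=C₂(0)=0 gives C₂(t) = C_in[1 − (τ₁ e^(−t/τ₁) − τ₂ e^(−t/τ₂))/(τ₁ − τ₂)].
At t = 60.2: e^(−t/τ₁) = 0.16804, e^(−t/τ₂) = 0.010866.
C₂ = 2.87·[1 − (33.753·0.16804 − 13.312·0.010866)/(20.440)] = 2.87·0.72960 = 2.0939 mg/L.

2.09 mg/L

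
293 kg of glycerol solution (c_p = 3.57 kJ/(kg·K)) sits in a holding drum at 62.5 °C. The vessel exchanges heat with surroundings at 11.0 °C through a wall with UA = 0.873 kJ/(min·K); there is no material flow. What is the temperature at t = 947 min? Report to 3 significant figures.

Heat balance on the well-mixed liquid: M c_p dT/dt = −UA(T − T_amb).
dT/dt = (T_ss − T)/τ with T_ss = T_amb = 11.000 °C, τ = M c_p/UA = 293·3.57/0.873 = 1198.2 min.
This is linear first-order; T(t) = T_ss + (T₀ − T_ss) e^(−t/τ).
T(947) = 11.000 + (51.500)·0.45368 = 34.364 °C.

34.4 °C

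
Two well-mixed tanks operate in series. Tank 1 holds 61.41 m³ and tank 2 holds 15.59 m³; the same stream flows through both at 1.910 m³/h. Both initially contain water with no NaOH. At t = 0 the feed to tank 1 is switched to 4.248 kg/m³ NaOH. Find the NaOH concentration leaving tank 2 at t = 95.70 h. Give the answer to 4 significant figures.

Species balance on tank i: dCᵢ/dt = (Cᵢ₋₁ − Cᵢ)/τᵢ with τᵢ = Vᵢ/Q.
τ₁ = 61.41/1.910 = 32.1518 h; τ₂ = 15.59/1.910 = 8.16230 h.
Solving the cascade with C₁(0)=C₂(0)=0 gives C₂(t) = C_in[1 − (τ₁ e^(−t/τ₁) − τ₂ e^(−t/τ₂))/(τ₁ − τ₂)].
At t = 95.70: e^(−t/τ₁) = 0.0509708, e^(−t/τ₂) = 8.09203e-06.
C₂ = 4.248·[1 − (32.1518·0.0509708 − 8.16230·8.09203e-06)/(23.9895)] = 4.248·0.931689 = 3.95782 kg/m³.

3.958 kg/m³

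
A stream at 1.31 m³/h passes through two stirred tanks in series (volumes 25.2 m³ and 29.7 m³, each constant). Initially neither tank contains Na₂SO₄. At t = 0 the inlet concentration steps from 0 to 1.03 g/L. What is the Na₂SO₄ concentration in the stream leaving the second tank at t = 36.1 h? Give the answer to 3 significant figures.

Each tank obeys Vᵢ dCᵢ/dt = Q(Cᵢ₋₁ − Cᵢ), so τᵢ = Vᵢ/Q.
τ₁ = 25.2/1.31 = 19.237 h; τ₂ = 29.7/1.31 = 22.672 h.
Solving the cascade with C₁(0)=C₂(0)=0 gives C₂(t) = C_in[1 − (τ₁ e^(−t/τ₁) − τ₂ e^(−t/τ₂))/(τ₁ − τ₂)].
At t = 36.1: e^(−t/τ₁) = 0.15311, e^(−t/τ₂) = 0.20346.
C₂ = 1.03·[1 − (19.237·0.15311 − 22.672·0.20346)/(-3.4351)] = 1.03·0.51456 = 0.53000 g/L.

0.530 g/L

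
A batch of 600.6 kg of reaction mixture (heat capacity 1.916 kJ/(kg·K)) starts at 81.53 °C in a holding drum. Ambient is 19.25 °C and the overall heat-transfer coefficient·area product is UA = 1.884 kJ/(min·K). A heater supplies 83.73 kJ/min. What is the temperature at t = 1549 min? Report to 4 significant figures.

M c_p dT/dt = −UA(T − T_amb) + Q̇.
dT/dt = (T_ss − T)/τ with T_ss = T_amb + Q̇/UA = 19.25 + 83.73/1.884 = 63.6927 °C, τ = M c_p/UA = 600.6·1.916/1.884 = 610.801 min.
Integrating: T(t) = T_ss + (T₀ − T_ss) e^(−t/τ).
T(1549) = 63.6927 + (17.8373)·0.0791815 = 65.1051 °C.

65.11 °C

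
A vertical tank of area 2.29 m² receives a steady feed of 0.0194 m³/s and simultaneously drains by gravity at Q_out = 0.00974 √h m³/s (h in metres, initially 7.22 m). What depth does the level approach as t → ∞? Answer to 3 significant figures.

Level balance: A dh/dt = 0.0194 − 0.00974 √h. Setting dh/dt = 0:
Q_in = 0.00974 √h_ss ⇒ √h_ss = 0.0194/0.00974 = 1.9918.
h_ss = 1.9918² = 3.9672 m. (Since h₀ = 7.22 m > h_ss, the level will fall toward this value.)

3.97 m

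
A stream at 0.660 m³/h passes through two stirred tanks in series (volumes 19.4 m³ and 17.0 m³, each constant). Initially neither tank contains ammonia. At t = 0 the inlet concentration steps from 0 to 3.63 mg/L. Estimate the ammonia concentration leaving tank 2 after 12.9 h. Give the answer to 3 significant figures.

Time constants: τᵢ = Vᵢ/Q for each well-mixed tank.
τ₁ = 19.4/0.660 = 29.394 h; τ₂ = 17.0/0.660 = 25.758 h.
Solving the cascade with C₁(0)=C₂(0)=0 gives C₂(t) = C_in[1 − (τ₁ e^(−t/τ₁) − τ₂ e^(−t/τ₂))/(τ₁ − τ₂)].
At t = 12.9: e^(−t/τ₁) = 0.64477, e^(−t/τ₂) = 0.60603.
C₂ = 3.63·[1 − (29.394·0.64477 − 25.758·0.60603)/(3.6364)] = 3.63·0.080854 = 0.29350 mg/L.

0.294 mg/L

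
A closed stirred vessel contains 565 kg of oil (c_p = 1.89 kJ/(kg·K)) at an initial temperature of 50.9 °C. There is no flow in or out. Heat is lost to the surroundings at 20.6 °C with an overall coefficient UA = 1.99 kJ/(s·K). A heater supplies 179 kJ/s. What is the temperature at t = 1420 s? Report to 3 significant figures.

Lumped-capacitance energy balance: M c_p dT/dt = UA(T_amb − T) + Q̇.
dT/dt = (T_ss − T)/τ with T_ss = T_amb + Q̇/UA = 20.6 + 179/1.99 = 110.55 °C, τ = M c_p/UA = 565·1.89/1.99 = 536.61 s.
Integrating: T(t) = T_ss + (T₀ − T_ss) e^(−t/τ).
T(1420) = 110.55 + (-59.650)·0.070917 = 106.32 °C.

106 °C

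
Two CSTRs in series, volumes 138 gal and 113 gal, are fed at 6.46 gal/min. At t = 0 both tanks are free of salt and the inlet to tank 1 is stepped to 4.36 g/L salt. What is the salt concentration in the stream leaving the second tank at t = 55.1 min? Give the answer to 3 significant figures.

3.38 g/L

Species balance on tank i: dCᵢ/dt = (Cᵢ₋₁ − Cᵢ)/τᵢ with τᵢ = Vᵢ/Q.
τ₁ = 138/6.46 = 21.362 min; τ₂ = 113/6.46 = 17.492 min.
Tank 1: C₁ = C_in(1 − e^(−t/τ₁)). Tank 2 (τ₁ ≠ τ₂): C₂ = C_in[1 − (τ₁ e^(−t/τ₁) − τ₂ e^(−t/τ₂))/(τ₁ − τ₂)].
At t = 55.1: e^(−t/τ₁) = 0.075826, e^(−t/τ₂) = 0.042854.
C₂ = 4.36·[1 − (21.362·0.075826 − 17.492·0.042854)/(3.8700)] = 4.36·0.77514 = 3.3796 g/L.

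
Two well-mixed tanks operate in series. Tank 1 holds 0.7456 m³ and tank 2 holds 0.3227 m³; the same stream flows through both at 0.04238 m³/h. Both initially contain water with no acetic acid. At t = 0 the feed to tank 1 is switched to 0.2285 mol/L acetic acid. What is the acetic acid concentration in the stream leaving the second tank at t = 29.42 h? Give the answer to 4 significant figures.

Each tank obeys Vᵢ dCᵢ/dt = Q(Cᵢ₋₁ − Cᵢ), so τᵢ = Vᵢ/Q.
τ₁ = 0.7456/0.04238 = 17.5932 h; τ₂ = 0.3227/0.04238 = 7.61444 h.
Tank 1: C₁ = C_in(1 − e^(−t/τ₁)). Tank 2 (τ₁ ≠ τ₂): C₂ = C_in[1 − (τ₁ e^(−t/τ₁) − τ₂ e^(−t/τ₂))/(τ₁ − τ₂)].
At t = 29.42: e^(−t/τ₁) = 0.187827, e^(−t/τ₂) = 0.0209900.
C₂ = 0.2285·[1 − (17.5932·0.187827 − 7.61444·0.0209900)/(9.97876)] = 0.2285·0.684866 = 0.156492 mol/L.

0.1565 mol/L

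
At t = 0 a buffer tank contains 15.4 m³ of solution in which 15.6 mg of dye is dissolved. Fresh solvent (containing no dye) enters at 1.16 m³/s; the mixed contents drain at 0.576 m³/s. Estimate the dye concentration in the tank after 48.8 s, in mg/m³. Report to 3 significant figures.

0.126 mg/m³

Total volume: dV/dt = Q_in − Q_out = 0.58400 m³/s, so V(t) = 15.4 + 0.58400 t and V(48.8) = 43.899 m³.
Species balance (pure solvent in): dm/dt = −Q_out · m/V(t).
Separate: dm/m = −Q_out dt/V(t) ⇒ ln(m/m₀) = −(Q_out/(Q_in−Q_out)) ln(V/V₀).
m = m₀ (V₀/V)^(Q_out/(Q_in−Q_out)) = 15.6 × (15.4/43.899)^(0.98630) = 5.5516 mg.
C = m/V = 5.5516/43.899 = 0.12646 mg/m³.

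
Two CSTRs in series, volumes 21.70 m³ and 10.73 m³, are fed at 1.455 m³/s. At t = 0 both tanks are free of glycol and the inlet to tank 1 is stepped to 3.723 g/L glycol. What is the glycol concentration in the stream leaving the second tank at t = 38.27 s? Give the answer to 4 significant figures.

3.177 g/L

Time constants: τᵢ = Vᵢ/Q for each well-mixed tank.
τ₁ = 21.70/1.455 = 14.9141 s; τ₂ = 10.73/1.455 = 7.37457 s.
Solving the cascade with C₁(0)=C₂(0)=0 gives C₂(t) = C_in[1 − (τ₁ e^(−t/τ₁) − τ₂ e^(−t/τ₂))/(τ₁ − τ₂)].
At t = 38.27: e^(−t/τ₁) = 0.0768400, e^(−t/τ₂) = 0.00557505.
C₂ = 3.723·[1 − (14.9141·0.0768400 − 7.37457·0.00557505)/(7.53952)] = 3.723·0.853454 = 3.17741 g/L.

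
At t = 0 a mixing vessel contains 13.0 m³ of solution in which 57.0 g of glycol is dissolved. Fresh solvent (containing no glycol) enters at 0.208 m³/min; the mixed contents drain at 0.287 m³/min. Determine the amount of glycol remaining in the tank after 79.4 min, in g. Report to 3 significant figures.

5.21 g

Let m(t) be the amount of glycol. Volume: V(t) = V₀ + (Q_in − Q_out) t = 13.0 − 0.079000 t; V(79.4) = 6.7274 m³.
Species balance (pure solvent in): dm/dt = −Q_out · m/V(t).
dm/m = −Q_out dt/(V₀ − 0.079000 t); integrating gives ln(m/m₀) = −(Q_out/(Q_in−Q_out)) ln(V/V₀).
m = m₀ (V₀/V)^(Q_out/(Q_in−Q_out)) = 57.0 × (13.0/6.7274)^(-3.6329) = 5.2061 g.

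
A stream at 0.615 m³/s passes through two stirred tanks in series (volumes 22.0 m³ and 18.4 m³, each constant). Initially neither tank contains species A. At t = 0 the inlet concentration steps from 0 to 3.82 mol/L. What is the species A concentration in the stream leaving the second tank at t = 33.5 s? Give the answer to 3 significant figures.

1.04 mol/L

Each tank obeys Vᵢ dCᵢ/dt = Q(Cᵢ₋₁ − Cᵢ), so τᵢ = Vᵢ/Q.
τ₁ = 22.0/0.615 = 35.772 s; τ₂ = 18.4/0.615 = 29.919 s.
Solving the cascade with C₁(0)=C₂(0)=0 gives C₂(t) = C_in[1 − (τ₁ e^(−t/τ₁) − τ₂ e^(−t/τ₂))/(τ₁ − τ₂)].
At t = 33.5: e^(−t/τ₁) = 0.39201, e^(−t/τ₂) = 0.32638.
C₂ = 3.82·[1 − (35.772·0.39201 − 29.919·0.32638)/(5.8537)] = 3.82·0.27256 = 1.0412 mol/L.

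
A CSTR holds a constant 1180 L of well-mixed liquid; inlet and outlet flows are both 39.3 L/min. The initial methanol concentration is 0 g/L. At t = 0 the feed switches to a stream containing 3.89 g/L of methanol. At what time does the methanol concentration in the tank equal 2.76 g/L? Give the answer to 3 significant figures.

37.1 min

Mass balance on the solute (V constant): V dC/dt = Q(C_in − C), so τ = V/Q = 30.025 min.
C(t) = C_in + (C₀ − C_in) e^(−t/τ). Set C = 2.76 and solve for t:
e^(−t/τ) = (C − C_in)/(C₀ − C_in) = (2.76 − 3.89)/(0 − 3.89) = 0.29049
t = −τ ln(…) = 30.025 × 1.2362 = 37.117 min.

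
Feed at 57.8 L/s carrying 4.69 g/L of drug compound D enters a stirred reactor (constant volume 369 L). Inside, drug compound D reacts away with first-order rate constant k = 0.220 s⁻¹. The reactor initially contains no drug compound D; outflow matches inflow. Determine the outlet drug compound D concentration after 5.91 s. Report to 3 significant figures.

V dC/dt = Q(C_in − C) − k V C.
dC/dt = (Q/V) C_in − (Q/V + k) C; effective rate a = Q/V + k = 0.15664 + 0.220 = 0.37664 s⁻¹.
C_ss = Q C_in/(Q + kV) = 1.9505 g/L; C(t) = C_ss + (C₀ − C_ss) e^(−a t).
C(5.91) = 1.9505 + (-1.9505)·e^(−0.37664·5.91) = 1.9505 + (-1.9505)·0.10797 = 1.7399 g/L.

1.74 g/L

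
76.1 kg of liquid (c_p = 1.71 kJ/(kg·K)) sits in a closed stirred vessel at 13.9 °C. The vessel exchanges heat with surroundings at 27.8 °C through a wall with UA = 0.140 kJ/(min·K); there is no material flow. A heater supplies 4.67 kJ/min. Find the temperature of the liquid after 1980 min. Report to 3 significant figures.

Lumped-capacitance energy balance: M c_p dT/dt = UA(T_amb − T) + Q̇.
dT/dt = (T_ss − T)/τ with T_ss = T_amb + Q̇/UA = 27.8 + 4.67/0.140 = 61.157 °C, τ = M c_p/UA = 76.1·1.71/0.140 = 929.51 min.
T approaches T_ss exponentially: T(t) = T_ss + (T₀ − T_ss) e^(−t/τ).
T(1980) = 61.157 + (-47.257)·0.11882 = 55.542 °C.

55.5 °C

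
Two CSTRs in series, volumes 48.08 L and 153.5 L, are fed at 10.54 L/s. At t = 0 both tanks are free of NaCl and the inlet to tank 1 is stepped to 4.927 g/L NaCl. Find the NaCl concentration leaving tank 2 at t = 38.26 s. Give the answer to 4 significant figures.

4.409 g/L

Time constants: τᵢ = Vᵢ/Q for each well-mixed tank.
τ₁ = 48.08/10.54 = 4.56167 s; τ₂ = 153.5/10.54 = 14.5636 s.
Solving the cascade with C₁(0)=C₂(0)=0 gives C₂(t) = C_in[1 − (τ₁ e^(−t/τ₁) − τ₂ e^(−t/τ₂))/(τ₁ − τ₂)].
At t = 38.26: e^(−t/τ₁) = 0.000227746, e^(−t/τ₂) = 0.0722875.
C₂ = 4.927·[1 − (4.56167·0.000227746 − 14.5636·0.0722875)/(-10.0019)] = 4.927·0.894847 = 4.40891 g/L.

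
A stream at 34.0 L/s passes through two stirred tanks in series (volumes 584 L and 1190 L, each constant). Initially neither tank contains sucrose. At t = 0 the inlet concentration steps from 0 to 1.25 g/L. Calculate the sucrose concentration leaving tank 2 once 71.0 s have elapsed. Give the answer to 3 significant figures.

Species balance on tank i: dCᵢ/dt = (Cᵢ₋₁ − Cᵢ)/τᵢ with τᵢ = Vᵢ/Q.
τ₁ = 584/34.0 = 17.176 s; τ₂ = 1190/34.0 = 35.000 s.
Tank 1: C₁ = C_in(1 − e^(−t/τ₁)). Tank 2 (τ₁ ≠ τ₂): C₂ = C_in[1 − (τ₁ e^(−t/τ₁) − τ₂ e^(−t/τ₂))/(τ₁ − τ₂)].
At t = 71.0: e^(−t/τ₁) = 0.016026, e^(−t/τ₂) = 0.13152.
C₂ = 1.25·[1 − (17.176·0.016026 − 35.000·0.13152)/(-17.824)] = 1.25·0.75717 = 0.94647 g/L.

0.946 g/L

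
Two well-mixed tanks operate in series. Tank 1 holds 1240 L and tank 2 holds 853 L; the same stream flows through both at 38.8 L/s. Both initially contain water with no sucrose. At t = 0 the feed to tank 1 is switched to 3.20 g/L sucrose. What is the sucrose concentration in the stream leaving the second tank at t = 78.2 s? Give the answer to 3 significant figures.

2.51 g/L

Species balance on tank i: dCᵢ/dt = (Cᵢ₋₁ − Cᵢ)/τᵢ with τᵢ = Vᵢ/Q.
τ₁ = 1240/38.8 = 31.959 s; τ₂ = 853/38.8 = 21.985 s.
Solving the cascade with C₁(0)=C₂(0)=0 gives C₂(t) = C_in[1 − (τ₁ e^(−t/τ₁) − τ₂ e^(−t/τ₂))/(τ₁ − τ₂)].
At t = 78.2: e^(−t/τ₁) = 0.086561, e^(−t/τ₂) = 0.028523.
C₂ = 3.20·[1 − (31.959·0.086561 − 21.985·0.028523)/(9.9742)] = 3.20·0.78551 = 2.5136 g/L.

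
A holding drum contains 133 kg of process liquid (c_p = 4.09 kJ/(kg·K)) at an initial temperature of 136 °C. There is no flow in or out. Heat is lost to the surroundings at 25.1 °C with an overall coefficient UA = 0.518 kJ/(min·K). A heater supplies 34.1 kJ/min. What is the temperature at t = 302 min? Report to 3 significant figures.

Lumped-capacitance energy balance: M c_p dT/dt = UA(T_amb − T) + Q̇.
dT/dt = (T_ss − T)/τ with T_ss = T_amb + Q̇/UA = 25.1 + 34.1/0.518 = 90.930 °C, τ = M c_p/UA = 133·4.09/0.518 = 1050.1 min.
Solution: T(t) = T_ss + (T₀ − T_ss) e^(−t/τ).
T(302) = 90.930 + (45.070)·0.75008 = 124.74 °C.

125 °C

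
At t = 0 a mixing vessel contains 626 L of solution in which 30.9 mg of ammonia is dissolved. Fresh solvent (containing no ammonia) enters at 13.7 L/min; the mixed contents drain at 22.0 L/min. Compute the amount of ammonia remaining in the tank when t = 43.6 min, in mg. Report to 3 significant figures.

3.14 mg

Let m(t) be the amount of ammonia. Volume: V(t) = V₀ + (Q_in − Q_out) t = 626 − 8.3000 t; V(43.6) = 264.12 L.
Species balance (pure solvent in): dm/dt = −Q_out · m/V(t).
Separate: dm/m = −Q_out dt/V(t) ⇒ ln(m/m₀) = −(Q_out/(Q_in−Q_out)) ln(V/V₀).
m = m₀ (V₀/V)^(Q_out/(Q_in−Q_out)) = 30.9 × (626/264.12)^(-2.6506) = 3.1375 mg.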